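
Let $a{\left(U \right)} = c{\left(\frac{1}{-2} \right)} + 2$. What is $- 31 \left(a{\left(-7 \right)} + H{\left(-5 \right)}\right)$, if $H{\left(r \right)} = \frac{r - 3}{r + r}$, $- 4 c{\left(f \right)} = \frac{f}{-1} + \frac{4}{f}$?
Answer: $- \frac{5797}{40} \approx -144.93$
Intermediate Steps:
$c{\left(f \right)} = - \frac{1}{f} + \frac{f}{4}$ ($c{\left(f \right)} = - \frac{\frac{f}{-1} + \frac{4}{f}}{4} = - \frac{f \left(-1\right) + \frac{4}{f}}{4} = - \frac{- f + \frac{4}{f}}{4} = - \frac{1}{f} + \frac{f}{4}$)
$H{\left(r \right)} = \frac{-3 + r}{2 r}$
$a{\left(U \right)} = \frac{31}{8}$ ($a{\left(U \right)} = \left(- \frac{1}{\frac{1}{-2}} + \frac{1}{4 \left(-2\right)}\right) + 2 = \left(- \frac{1}{- \frac{1}{2}} + \frac{1}{4} \left(- \frac{1}{2}\right)\right) + 2 = \left(\left(-1\right) \left(-2\right) - \frac{1}{8}\right) + 2 = \left(2 - \frac{1}{8}\right) + 2 = \frac{15}{8} + 2 = \frac{31}{8}$)
$- 31 \left(a{\left(-7 \right)} + H{\left(-5 \right)}\right) = - 31 \left(\frac{31}{8} + \frac{-3 - 5}{2 \left(-5\right)}\right) = - 31 \left(\frac{31}{8} + \frac{1}{2} \left(- \frac{1}{5}\right) \left(-8\right)\right) = - 31 \left(\frac{31}{8} + \frac{4}{5}\right) = \left(-31\right) \frac{187}{40} = - \frac{5797}{40}$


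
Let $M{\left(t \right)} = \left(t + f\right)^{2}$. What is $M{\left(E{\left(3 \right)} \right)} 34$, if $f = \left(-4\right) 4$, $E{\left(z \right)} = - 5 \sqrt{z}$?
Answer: $11254 + 5440 \sqrt{3} \approx 20676.0$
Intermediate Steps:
$f = -16$
$M{\left(t \right)} = \left(-16 + t\right)^{2}$ ($M{\left(t \right)} = \left(t - 16\right)^{2} = \left(-16 + t\right)^{2}$)
$M{\left(E{\left(3 \right)} \right)} 34 = \left(-16 - 5 \sqrt{3}\right)^{2} \cdot 34 = 34 \left(-16 - 5 \sqrt{3}\right)^{2}$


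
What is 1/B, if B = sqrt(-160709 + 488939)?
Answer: sqrt(36470)/109410 ≈ 0.0017455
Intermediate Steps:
B = 3*sqrt(36470) (B = sqrt(328230) = 3*sqrt(36470) ≈ 572.91)
1/B = 1/(3*sqrt(36470)) = sqrt(36470)/109410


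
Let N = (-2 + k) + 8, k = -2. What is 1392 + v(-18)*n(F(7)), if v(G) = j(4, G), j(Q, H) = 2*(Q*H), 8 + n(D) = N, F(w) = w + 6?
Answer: 1968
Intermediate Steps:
F(w) = 6 + w
N = 4 (N = (-2 - 2) + 8 = -4 + 8 = 4)
n(D) = -4 (n(D) = -8 + 4 = -4)
j(Q, H) = 2*H*Q (j(Q, H) = 2*(H*Q) = 2*H*Q)
v(G) = 8*G (v(G) = 2*G*4 = 8*G)
1392 + v(-18)*n(F(7)) = 1392 + (8*(-18))*(-4) = 1392 - 144*(-4) = 1392 + 576 = 1968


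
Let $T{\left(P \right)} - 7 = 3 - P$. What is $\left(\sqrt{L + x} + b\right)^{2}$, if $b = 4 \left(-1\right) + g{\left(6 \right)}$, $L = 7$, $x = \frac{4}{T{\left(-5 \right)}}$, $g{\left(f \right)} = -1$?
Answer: $\frac{\left(75 - \sqrt{1635}\right)^{2}}{225} \approx 5.3099$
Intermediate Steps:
$T{\left(P \right)} = 10 - P$ ($T{\left(P \right)} = 7 - \left(-3 + P\right) = 10 - P$)
$x = \frac{4}{15}$ ($x = \frac{4}{10 - -5} = \frac{4}{10 + 5} = \frac{4}{15} \approx 0.26667$)
$b = -5$ ($b = 4 \left(-1\right) - 1 = -4 - 1 = -5$)
$\left(\sqrt{L + x} + b\right)^{2} = \left(\sqrt{7 + \frac{4}{15}} - 5\right)^{2} = \left(\sqrt{\frac{109}{15}} - 5\right)^{2} = \left(\frac{\sqrt{1635}}{15} - 5\right)^{2} = \left(-5 + \frac{\sqrt{1635}}{15}\right)^{2}$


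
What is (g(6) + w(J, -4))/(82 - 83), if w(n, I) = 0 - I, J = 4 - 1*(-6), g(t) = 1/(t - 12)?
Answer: -23/6 ≈ -3.8333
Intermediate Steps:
g(t) = 1/(-12 + t)
J = 10 (J = 4 + 6 = 10)
w(n, I) = -I
(g(6) + w(J, -4))/(82 - 83) = (1/(-12 + 6) - 1*(-4))/(82 - 83) = (1/(-6) + 4)/(-1) = -(-1/6 + 4) = -1*23/6 = -23/6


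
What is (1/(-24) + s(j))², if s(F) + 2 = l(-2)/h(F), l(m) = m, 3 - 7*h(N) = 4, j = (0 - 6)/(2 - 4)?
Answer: 82369/576 ≈ 143.00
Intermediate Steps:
j = 3 (j = -6/(-2) = -6*(-½) = 3)
h(N) = -⅐ (h(N) = 3/7 - ⅐*4 = 3/7 - 4/7 = -⅐)
s(F) = 12 (s(F) = -2 - 2/(-⅐) = -2 - 2*(-7) = -2 + 14 = 12)
(1/(-24) + s(j))² = (1/(-24) + 12)² = (-1/24 + 12)² = (287/24)² = 82369/576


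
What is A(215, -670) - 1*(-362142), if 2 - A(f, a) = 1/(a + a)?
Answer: 485272961/1340 ≈ 3.6214e+5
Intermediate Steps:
A(f, a) = 2 - 1/(2*a) (A(f, a) = 2 - 1/(a + a) = 2 - 1/(2*a))
A(215, -670) - 1*(-362142) = (2 - ½/(-670)) - 1*(-362142) = (2 - ½*(-1/670)) + 362142 = (2 + 1/1340) + 362142 = 2681/1340 + 362142 = 485272961/1340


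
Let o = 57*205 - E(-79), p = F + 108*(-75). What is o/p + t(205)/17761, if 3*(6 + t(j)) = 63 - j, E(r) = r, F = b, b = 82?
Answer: -314052046/213611547 ≈ -1.4702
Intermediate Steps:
F = 82
t(j) = 15 - j/3 (t(j) = -6 + (63 - j)/3 = -6 + (21 - j/3) = 15 - j/3)
p = -8018 (p = 82 + 108*(-75) = 82 - 8100 = -8018)
o = 11764 (o = 57*205 - 1*(-79) = 11685 + 79 = 11764)
o/p + t(205)/17761 = 11764/(-8018) + (15 - ⅓*205)/17761 = 11764*(-1/8018) + (15 - 205/3)*(1/17761) = -5882/4009 - 160/3*1/17761 = -5882/4009 - 160/53283 = -314052046/213611547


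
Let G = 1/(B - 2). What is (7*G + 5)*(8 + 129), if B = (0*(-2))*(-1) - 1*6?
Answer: 4521/8 ≈ 565.13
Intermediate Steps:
B = -6 (B = 0*(-1) - 6 = 0 - 6 = -6)
G = -⅛ (G = 1/(-6 - 2) = 1/(-8) = -⅛ ≈ -0.12500)
(7*G + 5)*(8 + 129) = (7*(-⅛) + 5)*(8 + 129) = (-7/8 + 5)*137 = (33/8)*137 = 4521/8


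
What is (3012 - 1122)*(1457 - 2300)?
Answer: -1593270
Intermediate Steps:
(3012 - 1122)*(1457 - 2300) = 1890*(-843) = -1593270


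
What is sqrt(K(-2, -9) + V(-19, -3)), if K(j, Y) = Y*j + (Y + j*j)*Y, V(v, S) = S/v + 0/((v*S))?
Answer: 20*sqrt(57)/19 ≈ 7.9472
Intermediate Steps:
V(v, S) = S/v (V(v, S) = S/v + 0/((S*v)) = S/v + 0*(1/(S*v)) = S/v + 0 = S/v)
K(j, Y) = Y*j + Y*(Y + j**2) (K(j, Y) = Y*j + (Y + j**2)*Y = Y*j + Y*(Y + j**2))
sqrt(K(-2, -9) + V(-19, -3)) = sqrt(-9*(-9 - 2 + (-2)**2) - 3/(-19)) = sqrt(-9*(-9 - 2 + 4) - 3*(-1/19)) = sqrt(-9*(-7) + 3/19) = sqrt(63 + 3/19) = sqrt(1200/19) = 20*sqrt(57)/19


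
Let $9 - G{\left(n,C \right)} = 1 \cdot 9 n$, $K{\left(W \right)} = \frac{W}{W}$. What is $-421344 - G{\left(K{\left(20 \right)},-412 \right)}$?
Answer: $-421344$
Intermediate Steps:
$K{\left(W \right)} = 1$
$G{\left(n,C \right)} = 9 - 9 n$ ($G{\left(n,C \right)} = 9 - 1 \cdot 9 n = 9 - 9 n$)
$-421344 - G{\left(K{\left(20 \right)},-412 \right)} = -421344 - \left(9 - 9\right) = -421344 - 0 = -421344 + 0 = -421344$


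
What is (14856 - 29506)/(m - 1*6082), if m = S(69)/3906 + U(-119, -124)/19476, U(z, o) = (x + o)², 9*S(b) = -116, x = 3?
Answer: 111447320040/46262060627 ≈ 2.4090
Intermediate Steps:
S(b) = -116/9 (S(b) = (⅑)*(-116) = -116/9)
U(z, o) = (3 + o)²
m = 28468361/38036628 (m = -116/9/3906 + (3 - 124)²/19476 = -116/9*1/3906 + (-121)²*(1/19476) = -58/17577 + 14641*(1/19476) = -58/17577 + 14641/19476 = 28468361/38036628 ≈ 0.74845)
(14856 - 29506)/(m - 1*6082) = (14856 - 29506)/(28468361/38036628 - 1*6082) = -14650/(28468361/38036628 - 6082) = -14650/(-231310303135/38036628) = -14650*(-38036628/231310303135) = 111447320040/46262060627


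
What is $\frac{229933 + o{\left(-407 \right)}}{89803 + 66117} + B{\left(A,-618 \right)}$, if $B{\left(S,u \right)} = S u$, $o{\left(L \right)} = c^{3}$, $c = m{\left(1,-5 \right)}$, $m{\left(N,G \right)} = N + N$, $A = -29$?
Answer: $\frac{2794628181}{155920} \approx 17923.0$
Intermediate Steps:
$m{\left(N,G \right)} = 2 N$
$c = 2$ ($c = 2 \cdot 1 = 2$)
$o{\left(L \right)} = 8$ ($o{\left(L \right)} = 2^{3} = 8$)
$\frac{229933 + o{\left(-407 \right)}}{89803 + 66117} + B{\left(A,-618 \right)} = \frac{229933 + 8}{89803 + 66117} - -17922 = \frac{229941}{155920} + 17922 = \frac{2794628181}{155920}$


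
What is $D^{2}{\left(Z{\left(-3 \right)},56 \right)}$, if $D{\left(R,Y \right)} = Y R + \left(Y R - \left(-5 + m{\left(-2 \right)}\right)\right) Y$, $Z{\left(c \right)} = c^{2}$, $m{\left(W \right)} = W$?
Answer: $847974400$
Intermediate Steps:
$D{\left(R,Y \right)} = R Y + Y \left(7 + R Y\right)$ ($D{\left(R,Y \right)} = Y R + \left(Y R + \left(5 - -2\right)\right) Y = R Y + \left(R Y + \left(5 + 2\right)\right) Y = R Y + \left(R Y + 7\right) Y = R Y + \left(7 + R Y\right) Y = R Y + Y \left(7 + R Y\right)$)
$D^{2}{\left(Z{\left(-3 \right)},56 \right)} = \left(56 \left(7 + \left(-3\right)^{2} + \left(-3\right)^{2} \cdot 56\right)\right)^{2} = \left(56 \left(7 + 9 + 9 \cdot 56\right)\right)^{2} = \left(56 \left(7 + 9 + 504\right)\right)^{2} = \left(56 \cdot 520\right)^{2} = 29120^{2} = 847974400$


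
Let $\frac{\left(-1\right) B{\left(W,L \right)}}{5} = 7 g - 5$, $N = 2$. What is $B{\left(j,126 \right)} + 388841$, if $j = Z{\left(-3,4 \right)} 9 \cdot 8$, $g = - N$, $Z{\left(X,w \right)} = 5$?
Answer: $388936$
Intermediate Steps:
$g = -2$ ($g = \left(-1\right) 2 = -2$)
$j = 360$ ($j = 5 \cdot 9 \cdot 8 = 45 \cdot 8 = 360$)
$B{\left(W,L \right)} = 95$ ($B{\left(W,L \right)} = - 5 \left(7 \left(-2\right) - 5\right) = - 5 \left(-14 - 5\right) = \left(-5\right) \left(-19\right) = 95$)
$B{\left(j,126 \right)} + 388841 = 95 + 388841 = 388936$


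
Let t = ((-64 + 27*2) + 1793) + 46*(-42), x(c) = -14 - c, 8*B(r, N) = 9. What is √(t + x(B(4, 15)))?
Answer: I*√2626/4 ≈ 12.811*I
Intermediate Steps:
B(r, N) = 9/8 (B(r, N) = (⅛)*9 = 9/8)
t = -149 (t = ((-64 + 54) + 1793) - 1932 = (-10 + 1793) - 1932 = 1783 - 1932 = -149)
√(t + x(B(4, 15))) = √(-149 + (-14 - 1*9/8)) = √(-149 + (-14 - 9/8)) = √(-149 - 121/8) = √(-1313/8) = I*√2626/4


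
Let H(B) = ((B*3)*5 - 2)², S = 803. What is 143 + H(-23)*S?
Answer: 96688570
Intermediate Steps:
H(B) = (-2 + 15*B)² (H(B) = ((3*B)*5 - 2)² = (15*B - 2)² = (-2 + 15*B)²)
143 + H(-23)*S = 143 + (-2 + 15*(-23))²*803 = 143 + (-2 - 345)²*803 = 143 + (-347)²*803 = 143 + 120409*803 = 143 + 96688427 = 96688570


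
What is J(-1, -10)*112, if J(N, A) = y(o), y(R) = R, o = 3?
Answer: 336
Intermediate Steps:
J(N, A) = 3
J(-1, -10)*112 = 3*112 = 336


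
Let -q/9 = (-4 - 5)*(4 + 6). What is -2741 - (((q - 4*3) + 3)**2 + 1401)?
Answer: -645743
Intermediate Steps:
q = 810 (q = -9*(-4 - 5)*(4 + 6) = -(-81)*10 = -9*(-90) = 810)
-2741 - (((q - 4*3) + 3)**2 + 1401) = -2741 - (((810 - 4*3) + 3)**2 + 1401) = -2741 - (((810 - 12) + 3)**2 + 1401) = -2741 - ((798 + 3)**2 + 1401) = -2741 - (801**2 + 1401) = -2741 - (641601 + 1401) = -2741 - 1*643002 = -2741 - 643002 = -645743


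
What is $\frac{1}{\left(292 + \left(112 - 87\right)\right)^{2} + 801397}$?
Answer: $\frac{1}{901886} \approx 1.1088 \cdot 10^{-6}$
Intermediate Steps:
$\frac{1}{\left(292 + \left(112 - 87\right)\right)^{2} + 801397} = \frac{1}{\left(292 + 25\right)^{2} + 801397} = \frac{1}{317^{2} + 801397} = \frac{1}{100489 + 801397} = \frac{1}{901886}$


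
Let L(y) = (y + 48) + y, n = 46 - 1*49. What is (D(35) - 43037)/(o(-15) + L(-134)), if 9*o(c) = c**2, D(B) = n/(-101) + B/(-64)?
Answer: 278194511/1260480 ≈ 220.71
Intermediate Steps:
n = -3 (n = 46 - 49 = -3)
D(B) = 3/101 - B/64 (D(B) = -3/(-101) + B/(-64) = -3*(-1/101) + B*(-1/64) = 3/101 - B/64)
L(y) = 48 + 2*y (L(y) = (48 + y) + y = 48 + 2*y)
o(c) = c**2/9
(D(35) - 43037)/(o(-15) + L(-134)) = ((3/101 - 1/64*35) - 43037)/((1/9)*(-15)**2 + (48 + 2*(-134))) = ((3/101 - 35/64) - 43037)/((1/9)*225 + (48 - 268)) = (-3343/6464 - 43037)/(25 - 220) = -278194511/6464/(-195) = -278194511/6464*(-1/195) = 278194511/1260480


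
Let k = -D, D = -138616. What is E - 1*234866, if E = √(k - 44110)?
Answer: -234866 + √94506 ≈ -2.3456e+5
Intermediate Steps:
k = 138616 (k = -1*(-138616) = 138616)
E = √94506 (E = √(138616 - 44110) = √94506 ≈ 307.42)
E - 1*234866 = √94506 - 1*234866 = √94506 - 234866 = -234866 + √94506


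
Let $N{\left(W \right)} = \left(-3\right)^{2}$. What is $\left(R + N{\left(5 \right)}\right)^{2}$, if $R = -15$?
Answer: $36$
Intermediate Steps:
$N{\left(W \right)} = 9$
$\left(R + N{\left(5 \right)}\right)^{2} = \left(-15 + 9\right)^{2} = \left(-6\right)^{2} = 36$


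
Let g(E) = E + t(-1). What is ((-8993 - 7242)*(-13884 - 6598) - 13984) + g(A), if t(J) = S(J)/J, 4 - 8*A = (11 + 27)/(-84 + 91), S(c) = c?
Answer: 9310316031/28 ≈ 3.3251e+8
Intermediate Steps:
A = -5/28 (A = ½ - (11 + 27)/(8*(-84 + 91)) = ½ - 19/(4*7) = ½ - ⅛*38/7 = ½ - 19/28 = -5/28 ≈ -0.17857)
t(J) = 1 (t(J) = J/J = 1)
g(E) = 1 + E (g(E) = E + 1 = 1 + E)
((-8993 - 7242)*(-13884 - 6598) - 13984) + g(A) = ((-8993 - 7242)*(-13884 - 6598) - 13984) + (1 - 5/28) = (-16235*(-20482) - 13984) + 23/28 = (332525270 - 13984) + 23/28 = 332511286 + 23/28 = 9310316031/28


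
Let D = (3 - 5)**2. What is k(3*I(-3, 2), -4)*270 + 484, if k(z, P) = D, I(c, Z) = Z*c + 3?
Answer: 1564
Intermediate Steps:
D = 4 (D = (-2)**2 = 4)
I(c, Z) = 3 + Z*c
k(z, P) = 4
k(3*I(-3, 2), -4)*270 + 484 = 4*270 + 484 = 1080 + 484 = 1564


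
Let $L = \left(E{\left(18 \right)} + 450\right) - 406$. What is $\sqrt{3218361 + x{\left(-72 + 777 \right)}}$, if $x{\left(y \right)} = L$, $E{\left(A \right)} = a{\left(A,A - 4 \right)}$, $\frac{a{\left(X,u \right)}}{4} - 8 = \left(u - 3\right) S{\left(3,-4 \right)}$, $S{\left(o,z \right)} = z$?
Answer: $\sqrt{3218261} \approx 1794.0$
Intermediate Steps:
$a{\left(X,u \right)} = 80 - 16 u$ ($a{\left(X,u \right)} = 32 + 4 \left(u - 3\right) \left(-4\right) = 32 + 4 \left(-3 + u\right) \left(-4\right) = 32 + 4 \left(12 - 4 u\right) = 32 - \left(-48 + 16 u\right) = 80 - 16 u$)
$E{\left(A \right)} = 144 - 16 A$ ($E{\left(A \right)} = 80 - 16 \left(A - 4\right) = 80 - 16 \left(-4 + A\right) = 80 - \left(-64 + 16 A\right) = 144 - 16 A$)
$L = -100$ ($L = \left(\left(144 - 288\right) + 450\right) - 406 = \left(-144 + 450\right) - 406 = 306 - 406 = -100$)
$x{\left(y \right)} = -100$
$\sqrt{3218361 + x{\left(-72 + 777 \right)}} = \sqrt{3218361 - 100} = \sqrt{3218261}$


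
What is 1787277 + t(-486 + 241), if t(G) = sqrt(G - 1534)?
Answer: 1787277 + I*sqrt(1779) ≈ 1.7873e+6 + 42.178*I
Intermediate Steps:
t(G) = sqrt(-1534 + G)
1787277 + t(-486 + 241) = 1787277 + sqrt(-1534 + (-486 + 241)) = 1787277 + sqrt(-1534 - 245) = 1787277 + sqrt(-1779) = 1787277 + I*sqrt(1779)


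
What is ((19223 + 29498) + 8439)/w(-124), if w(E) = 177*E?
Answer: -14290/5487 ≈ -2.6043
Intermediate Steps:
((19223 + 29498) + 8439)/w(-124) = ((19223 + 29498) + 8439)/((177*(-124))) = (48721 + 8439)/(-21948) = 57160*(-1/21948) = -14290/5487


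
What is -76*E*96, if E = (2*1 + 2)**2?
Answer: -116736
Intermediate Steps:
E = 16 (E = (2 + 2)**2 = 4**2 = 16)
-76*E*96 = -76*16*96 = -1216*96 = -116736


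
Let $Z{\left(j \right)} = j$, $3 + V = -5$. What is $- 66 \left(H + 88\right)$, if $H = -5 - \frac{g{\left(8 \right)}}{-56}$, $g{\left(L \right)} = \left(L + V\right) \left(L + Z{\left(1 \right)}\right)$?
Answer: $-5478$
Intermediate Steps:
$V = -8$ ($V = -3 - 5 = -8$)
$g{\left(L \right)} = \left(1 + L\right) \left(-8 + L\right)$ ($g{\left(L \right)} = \left(L - 8\right) \left(L + 1\right) = \left(-8 + L\right) \left(1 + L\right) = \left(1 + L\right) \left(-8 + L\right)$)
$H = -5$ ($H = -5 - \frac{-8 + 8^{2} - 56}{-56} = -5 - \left(-8 + 64 - 56\right) \left(- \frac{1}{56}\right) = -5 - 0 \left(- \frac{1}{56}\right) = -5 - 0 = -5 + 0 = -5$)
$- 66 \left(H + 88\right) = - 66 \left(-5 + 88\right) = \left(-66\right) 83 = -5478$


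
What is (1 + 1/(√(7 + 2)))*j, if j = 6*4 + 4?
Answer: 112/3 ≈ 37.333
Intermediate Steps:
j = 28 (j = 24 + 4 = 28)
(1 + 1/(√(7 + 2)))*j = (1 + 1/(√(7 + 2)))*28 = (1 + 1/(√9))*28 = (1 + 1/3)*28 = (1 + ⅓)*28 = (4/3)*28 = 112/3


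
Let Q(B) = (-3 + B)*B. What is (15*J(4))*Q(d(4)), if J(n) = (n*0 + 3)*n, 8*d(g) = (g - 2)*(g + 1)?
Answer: -1575/4 ≈ -393.75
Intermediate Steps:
d(g) = (1 + g)*(-2 + g)/8 (d(g) = ((g - 2)*(g + 1))/8 = ((-2 + g)*(1 + g))/8 = ((1 + g)*(-2 + g))/8 = (1 + g)*(-2 + g)/8)
Q(B) = B*(-3 + B)
J(n) = 3*n (J(n) = (0 + 3)*n = 3*n)
(15*J(4))*Q(d(4)) = (15*(3*4))*((-¼ - ⅛*4 + (⅛)*4²)*(-3 + (-¼ - ⅛*4 + (⅛)*4²))) = (15*12)*((-¼ - ½ + (⅛)*16)*(-3 + (-¼ - ½ + (⅛)*16))) = 180*((-¼ - ½ + 2)*(-3 + (-¼ - ½ + 2))) = 180*(5*(-3 + 5/4)/4) = 180*((5/4)*(-7/4)) = 180*(-35/16) = -1575/4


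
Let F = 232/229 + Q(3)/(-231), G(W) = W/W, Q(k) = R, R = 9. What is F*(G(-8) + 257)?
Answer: 4431666/17633 ≈ 251.33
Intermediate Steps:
Q(k) = 9
G(W) = 1
F = 17177/17633 (F = 232/229 + 9/(-231) = 232*(1/229) + 9*(-1/231) = 232/229 - 3/77 = 17177/17633 ≈ 0.97414)
F*(G(-8) + 257) = 17177*(1 + 257)/17633 = (17177/17633)*258 = 4431666/17633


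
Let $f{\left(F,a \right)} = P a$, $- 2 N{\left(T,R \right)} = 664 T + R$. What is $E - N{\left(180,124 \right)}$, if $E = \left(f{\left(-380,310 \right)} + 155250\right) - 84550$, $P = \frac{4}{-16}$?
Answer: $\frac{260889}{2} \approx 1.3044 \cdot 10^{5}$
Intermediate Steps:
$N{\left(T,R \right)} = - 332 T - \frac{R}{2}$ ($N{\left(T,R \right)} = - \frac{664 T + R}{2} = - \frac{R + 664 T}{2} = - 332 T - \frac{R}{2}$)
$P = - \frac{1}{4}$ ($P = 4 \left(- \frac{1}{16}\right) = - \frac{1}{4} \approx -0.25$)
$f{\left(F,a \right)} = - \frac{a}{4}$
$E = \frac{141245}{2}$ ($E = \left(\left(- \frac{1}{4}\right) 310 + 155250\right) - 84550 = \left(- \frac{155}{2} + 155250\right) - 84550 = \frac{310345}{2} - 84550 = \frac{141245}{2} \approx 70623.0$)
$E - N{\left(180,124 \right)} = \frac{141245}{2} - \left(\left(-332\right) 180 - 62\right) = \frac{141245}{2} - \left(-59760 - 62\right) = \frac{141245}{2} - -59822 = \frac{141245}{2} + 59822 = \frac{260889}{2}$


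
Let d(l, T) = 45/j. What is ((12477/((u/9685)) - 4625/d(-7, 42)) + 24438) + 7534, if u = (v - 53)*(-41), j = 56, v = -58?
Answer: 720452351/13653 ≈ 52769.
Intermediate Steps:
u = 4551 (u = (-58 - 53)*(-41) = -111*(-41) = 4551)
d(l, T) = 45/56
((12477/((u/9685)) - 4625/d(-7, 42)) + 24438) + 7534 = ((12477/((4551/9685)) - 4625/45/56) + 24438) + 7534 = ((12477/((4551*(1/9685))) - 4625*56/45) + 24438) + 7534 = ((12477/(4551/9685) - 51800/9) + 24438) + 7534 = ((12477*(9685/4551) - 51800/9) + 24438) + 7534 = ((40279915/1517 - 51800/9) + 24438) + 7534 = (283938635/13653 + 24438) + 7534 = 617590649/13653 + 7534 = 720452351/13653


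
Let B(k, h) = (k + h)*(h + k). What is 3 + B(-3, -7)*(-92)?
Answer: -9197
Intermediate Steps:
B(k, h) = (h + k)**2 (B(k, h) = (h + k)*(h + k) = (h + k)**2)
3 + B(-3, -7)*(-92) = 3 + (-7 - 3)**2*(-92) = 3 + (-10)**2*(-92) = 3 + 100*(-92) = 3 - 9200 = -9197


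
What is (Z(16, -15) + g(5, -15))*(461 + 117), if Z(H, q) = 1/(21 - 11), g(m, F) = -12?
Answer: -34391/5 ≈ -6878.2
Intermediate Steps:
Z(H, q) = ⅒ (Z(H, q) = 1/10 = ⅒)
(Z(16, -15) + g(5, -15))*(461 + 117) = (⅒ - 12)*(461 + 117) = -119/10*578 = -34391/5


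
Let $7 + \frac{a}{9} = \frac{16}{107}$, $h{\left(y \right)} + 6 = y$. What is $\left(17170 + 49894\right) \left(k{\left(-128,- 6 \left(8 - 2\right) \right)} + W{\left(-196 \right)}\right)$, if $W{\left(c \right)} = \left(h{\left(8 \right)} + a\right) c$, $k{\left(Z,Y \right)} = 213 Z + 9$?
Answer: $- \frac{111676112888}{107} \approx -1.0437 \cdot 10^{9}$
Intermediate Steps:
$h{\left(y \right)} = -6 + y$
$a = - \frac{6597}{107}$ ($a = -63 + 9 \cdot \frac{16}{107} = -63 + \frac{144}{107} = - \frac{6597}{107} \approx -61.654$)
$k{\left(Z,Y \right)} = 9 + 213 Z$
$W{\left(c \right)} = - \frac{6383 c}{107}$ ($W{\left(c \right)} = \left(\left(-6 + 8\right) - \frac{6597}{107}\right) c = \left(2 - \frac{6597}{107}\right) c = - \frac{6383 c}{107}$)
$\left(17170 + 49894\right) \left(k{\left(-128,- 6 \left(8 - 2\right) \right)} + W{\left(-196 \right)}\right) = \left(17170 + 49894\right) \left(\left(9 + 213 \left(-128\right)\right) - - \frac{1251068}{107}\right) = 67064 \left(\left(9 - 27264\right) + \frac{1251068}{107}\right) = 67064 \left(-27255 + \frac{1251068}{107}\right) = 67064 \left(- \frac{1665217}{107}\right) = - \frac{111676112888}{107}$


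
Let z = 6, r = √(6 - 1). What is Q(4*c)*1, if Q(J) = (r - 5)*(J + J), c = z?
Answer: -240 + 48*√5 ≈ -132.67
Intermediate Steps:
r = √5 ≈ 2.2361
c = 6
Q(J) = 2*J*(-5 + √5) (Q(J) = (√5 - 5)*(J + J) = (-5 + √5)*(2*J) = 2*J*(-5 + √5))
Q(4*c)*1 = (2*(4*6)*(-5 + √5))*1 = (2*24*(-5 + √5))*1 = (-240 + 48*√5)*1 = -240 + 48*√5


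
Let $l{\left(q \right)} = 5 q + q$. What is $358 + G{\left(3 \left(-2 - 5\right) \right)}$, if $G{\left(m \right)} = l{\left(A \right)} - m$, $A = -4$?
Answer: $355$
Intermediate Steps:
$l{\left(q \right)} = 6 q$
$G{\left(m \right)} = -24 - m$ ($G{\left(m \right)} = 6 \left(-4\right) - m = -24 - m$)
$358 + G{\left(3 \left(-2 - 5\right) \right)} = 358 - \left(24 + 3 \left(-2 - 5\right)\right) = 358 - \left(24 + 3 \left(-7\right)\right) = 358 - 3 = 355$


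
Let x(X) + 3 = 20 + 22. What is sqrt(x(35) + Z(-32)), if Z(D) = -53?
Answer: I*sqrt(14) ≈ 3.7417*I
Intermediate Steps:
x(X) = 39 (x(X) = -3 + (20 + 22) = -3 + 42 = 39)
sqrt(x(35) + Z(-32)) = sqrt(39 - 53) = sqrt(-14) = I*sqrt(14)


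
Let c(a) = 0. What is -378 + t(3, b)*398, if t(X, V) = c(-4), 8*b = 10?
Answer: -378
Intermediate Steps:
b = 5/4 (b = (⅛)*10 = 5/4 ≈ 1.2500)
t(X, V) = 0
-378 + t(3, b)*398 = -378 + 0*398 = -378 + 0 = -378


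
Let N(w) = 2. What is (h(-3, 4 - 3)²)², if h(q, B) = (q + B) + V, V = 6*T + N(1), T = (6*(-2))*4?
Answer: 6879707136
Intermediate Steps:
T = -48 (T = -12*4 = -48)
V = -286 (V = 6*(-48) + 2 = -288 + 2 = -286)
h(q, B) = -286 + B + q (h(q, B) = (q + B) - 286 = (B + q) - 286 = -286 + B + q)
(h(-3, 4 - 3)²)² = ((-286 + (4 - 3) - 3)²)² = ((-286 + 1 - 3)²)² = ((-288)²)² = 82944² = 6879707136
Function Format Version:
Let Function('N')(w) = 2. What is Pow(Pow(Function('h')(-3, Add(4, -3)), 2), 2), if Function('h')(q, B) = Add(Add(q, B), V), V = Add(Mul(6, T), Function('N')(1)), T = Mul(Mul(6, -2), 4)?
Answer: 6879707136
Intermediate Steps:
T = -48 (T = Mul(-12, 4) = -48)
V = -286 (V = Add(Mul(6, -48), 2) = Add(-288, 2) = -286)
Function('h')(q, B) = Add(-286, B, q) (Function('h')(q, B) = Add(Add(q, B), -286) = Add(Add(B, q), -286) = Add(-286, B, q))
Pow(Pow(Function('h')(-3, Add(4, -3)), 2), 2) = Pow(Pow(Add(-286, Add(4, -3), -3), 2), 2) = Pow(Pow(Add(-286, 1, -3), 2), 2) = Pow(Pow(-288, 2), 2) = Pow(82944, 2) = 6879707136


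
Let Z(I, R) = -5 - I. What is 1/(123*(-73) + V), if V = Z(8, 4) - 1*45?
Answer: -1/9037 ≈ -0.00011066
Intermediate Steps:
V = -58 (V = (-5 - 1*8) - 1*45 = (-5 - 8) - 45 = -13 - 45 = -58)
1/(123*(-73) + V) = 1/(123*(-73) - 58) = 1/(-8979 - 58) = 1/(-9037) = -1/9037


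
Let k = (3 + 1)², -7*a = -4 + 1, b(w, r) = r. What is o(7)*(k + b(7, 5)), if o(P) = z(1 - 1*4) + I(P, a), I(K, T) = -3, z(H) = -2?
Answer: -105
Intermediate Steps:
a = 3/7 (a = -(-4 + 1)/7 = -⅐*(-3) = 3/7 ≈ 0.42857)
k = 16 (k = 4² = 16)
o(P) = -5 (o(P) = -2 - 3 = -5)
o(7)*(k + b(7, 5)) = -5*(16 + 5) = -5*21 = -105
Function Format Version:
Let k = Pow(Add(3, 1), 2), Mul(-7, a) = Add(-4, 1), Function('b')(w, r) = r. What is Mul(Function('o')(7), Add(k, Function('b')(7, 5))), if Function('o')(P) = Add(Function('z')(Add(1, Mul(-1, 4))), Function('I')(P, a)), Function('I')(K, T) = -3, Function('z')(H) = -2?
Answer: -105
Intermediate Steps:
a = Rational(3, 7) (a = Mul(Rational(-1, 7), Add(-4, 1)) = Mul(Rational(-1, 7), -3) = Rational(3, 7) ≈ 0.42857)
k = 16 (k = Pow(4, 2) = 16)
Function('o')(P) = -5 (Function('o')(P) = Add(-2, -3) = -5)
Mul(Function('o')(7), Add(k, Function('b')(7, 5))) = Mul(-5, Add(16, 5)) = Mul(-5, 21) = -105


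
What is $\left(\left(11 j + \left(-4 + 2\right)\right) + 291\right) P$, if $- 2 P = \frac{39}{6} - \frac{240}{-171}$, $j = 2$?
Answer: $- \frac{280211}{228} \approx -1229.0$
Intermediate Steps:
$P = - \frac{901}{228}$ ($P = - \frac{\frac{39}{6} - \frac{240}{-171}}{2} = - \frac{39 \cdot \frac{1}{6} - - \frac{80}{57}}{2} = - \frac{\frac{13}{2} + \frac{80}{57}}{2} = \left(- \frac{1}{2}\right) \frac{901}{114} = - \frac{901}{228} \approx -3.9518$)
$\left(\left(11 j + \left(-4 + 2\right)\right) + 291\right) P = \left(\left(11 \cdot 2 + \left(-4 + 2\right)\right) + 291\right) \left(- \frac{901}{228}\right) = \left(\left(22 - 2\right) + 291\right) \left(- \frac{901}{228}\right) = \left(20 + 291\right) \left(- \frac{901}{228}\right) = 311 \left(- \frac{901}{228}\right) = - \frac{280211}{228}$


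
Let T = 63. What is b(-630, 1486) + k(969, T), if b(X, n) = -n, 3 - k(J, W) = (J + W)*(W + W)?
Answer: -131515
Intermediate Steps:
k(J, W) = 3 - 2*W*(J + W) (k(J, W) = 3 - (J + W)*(W + W) = 3 - (J + W)*2*W = 3 - 2*W*(J + W))
b(-630, 1486) + k(969, T) = -1*1486 + (3 - 2*63² - 2*969*63) = -1486 + (3 - 2*3969 - 122094) = -1486 + (3 - 7938 - 122094) = -1486 - 130029 = -131515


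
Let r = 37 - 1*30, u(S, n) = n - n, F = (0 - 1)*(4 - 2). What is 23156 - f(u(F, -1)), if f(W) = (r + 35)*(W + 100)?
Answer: 18956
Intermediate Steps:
F = -2 (F = -1*2 = -2)
u(S, n) = 0
r = 7 (r = 37 - 30 = 7)
f(W) = 4200 + 42*W (f(W) = (7 + 35)*(W + 100) = 42*(100 + W) = 4200 + 42*W)
23156 - f(u(F, -1)) = 23156 - (4200 + 42*0) = 23156 - (4200 + 0) = 23156 - 1*4200 = 23156 - 4200 = 18956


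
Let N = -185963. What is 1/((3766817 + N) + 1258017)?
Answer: 1/4838871 ≈ 2.0666e-7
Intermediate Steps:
1/((3766817 + N) + 1258017) = 1/((3766817 - 185963) + 1258017) = 1/(3580854 + 1258017) = 1/4838871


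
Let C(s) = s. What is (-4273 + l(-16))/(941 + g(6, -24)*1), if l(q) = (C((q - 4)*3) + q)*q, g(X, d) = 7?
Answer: -1019/316 ≈ -3.2247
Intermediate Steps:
l(q) = q*(-12 + 4*q) (l(q) = ((q - 4)*3 + q)*q = ((-4 + q)*3 + q)*q = ((-12 + 3*q) + q)*q = (-12 + 4*q)*q = q*(-12 + 4*q))
(-4273 + l(-16))/(941 + g(6, -24)*1) = (-4273 + 4*(-16)*(-3 - 16))/(941 + 7*1) = (-4273 + 4*(-16)*(-19))/(941 + 7) = (-4273 + 1216)/948 = -3057*1/948 = -1019/316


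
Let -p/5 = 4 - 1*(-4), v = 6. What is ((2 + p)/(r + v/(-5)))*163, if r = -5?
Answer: 30970/31 ≈ 999.03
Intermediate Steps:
p = -40 (p = -5*(4 - 1*(-4)) = -5*(4 + 4) = -5*8 = -40)
((2 + p)/(r + v/(-5)))*163 = ((2 - 40)/(-5 + 6/(-5)))*163 = -38/(-5 + 6*(-1/5))*163 = -38/(-5 - 6/5)*163 = -38/(-31/5)*163 = -38*(-5/31)*163 = (190/31)*163 = 30970/31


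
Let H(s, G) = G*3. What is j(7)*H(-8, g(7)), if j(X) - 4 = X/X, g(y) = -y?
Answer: -105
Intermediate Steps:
H(s, G) = 3*G
j(X) = 5 (j(X) = 4 + X/X = 4 + 1 = 5)
j(7)*H(-8, g(7)) = 5*(3*(-1*7)) = 5*(3*(-7)) = 5*(-21) = -105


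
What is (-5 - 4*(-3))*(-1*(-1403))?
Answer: 9821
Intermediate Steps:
(-5 - 4*(-3))*(-1*(-1403)) = (-5 + 12)*1403 = 7*1403 = 9821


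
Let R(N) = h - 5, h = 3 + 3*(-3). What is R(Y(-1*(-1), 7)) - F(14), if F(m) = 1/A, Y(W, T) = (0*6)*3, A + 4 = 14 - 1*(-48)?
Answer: -639/58 ≈ -11.017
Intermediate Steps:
A = 58 (A = -4 + (14 - 1*(-48)) = -4 + (14 + 48) = -4 + 62 = 58)
h = -6 (h = 3 - 9 = -6)
Y(W, T) = 0 (Y(W, T) = 0*3 = 0)
F(m) = 1/58
R(N) = -11 (R(N) = -6 - 5 = -11)
R(Y(-1*(-1), 7)) - F(14) = -11 - 1*1/58 = -11 - 1/58 = -639/58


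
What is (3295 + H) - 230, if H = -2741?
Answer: 324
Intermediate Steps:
(3295 + H) - 230 = (3295 - 2741) - 230 = 554 - 230 = 324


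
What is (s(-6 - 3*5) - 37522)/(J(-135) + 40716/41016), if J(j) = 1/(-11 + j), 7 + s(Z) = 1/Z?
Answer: -9832223927/258279 ≈ -38068.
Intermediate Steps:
s(Z) = -7 + 1/Z
(s(-6 - 3*5) - 37522)/(J(-135) + 40716/41016) = ((-7 + 1/(-6 - 3*5)) - 37522)/(1/(-11 - 135) + 40716/41016) = ((-7 + 1/(-6 - 15)) - 37522)/(1/(-146) + 40716*(1/41016)) = ((-7 + 1/(-21)) - 37522)/(-1/146 + 3393/3418) = ((-7 - 1/21) - 37522)/(122990/124757) = (-148/21 - 37522)*(124757/122990) = -788110/21*124757/122990 = -9832223927/258279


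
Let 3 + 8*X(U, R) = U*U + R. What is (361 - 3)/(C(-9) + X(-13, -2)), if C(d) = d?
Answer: 716/23 ≈ 31.130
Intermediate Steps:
X(U, R) = -3/8 + R/8 + U²/8 (X(U, R) = -3/8 + (U*U + R)/8 = -3/8 + (U² + R)/8 = -3/8 + (R + U²)/8 = -3/8 + (R/8 + U²/8) = -3/8 + R/8 + U²/8)
(361 - 3)/(C(-9) + X(-13, -2)) = (361 - 3)/(-9 + (-3/8 + (⅛)*(-2) + (⅛)*(-13)²)) = 358/(-9 + (-3/8 - ¼ + (⅛)*169)) = 358/(-9 + (-3/8 - ¼ + 169/8)) = 358/(-9 + 41/2) = 358/(23/2) = 358*(2/23) = 716/23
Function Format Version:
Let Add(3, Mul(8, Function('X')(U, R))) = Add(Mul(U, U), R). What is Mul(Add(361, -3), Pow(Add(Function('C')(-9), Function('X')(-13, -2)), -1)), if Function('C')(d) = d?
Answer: Rational(716, 23) ≈ 31.130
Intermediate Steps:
Function('X')(U, R) = Add(Rational(-3, 8), Mul(Rational(1, 8), R), Mul(Rational(1, 8), Pow(U, 2))) (Function('X')(U, R) = Add(Rational(-3, 8), Mul(Rational(1, 8), Add(Mul(U, U), R))) = Add(Rational(-3, 8), Mul(Rational(1, 8), Add(Pow(U, 2), R))) = Add(Rational(-3, 8), Mul(Rational(1, 8), Add(R, Pow(U, 2)))) = Add(Rational(-3, 8), Add(Mul(Rational(1, 8), R), Mul(Rational(1, 8), Pow(U, 2)))) = Add(Rational(-3, 8), Mul(Rational(1, 8), R), Mul(Rational(1, 8), Pow(U, 2))))
Mul(Add(361, -3), Pow(Add(Function('C')(-9), Function('X')(-13, -2)), -1)) = Mul(Add(361, -3), Pow(Add(-9, Add(Rational(-3, 8), Mul(Rational(1, 8), -2), Mul(Rational(1, 8), Pow(-13, 2)))), -1)) = Mul(358, Pow(Add(-9, Add(Rational(-3, 8), Rational(-1, 4), Mul(Rational(1, 8), 169))), -1)) = Mul(358, Pow(Add(-9, Add(Rational(-3, 8), Rational(-1, 4), Rational(169, 8))), -1)) = Mul(358, Pow(Add(-9, Rational(41, 2)), -1)) = Mul(358, Pow(Rational(23, 2), -1)) = Mul(358, Rational(2, 23)) = Rational(716, 23)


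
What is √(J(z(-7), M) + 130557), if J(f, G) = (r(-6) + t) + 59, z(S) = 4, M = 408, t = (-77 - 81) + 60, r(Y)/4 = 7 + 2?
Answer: 3*√14506 ≈ 361.32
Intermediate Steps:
r(Y) = 36 (r(Y) = 4*(7 + 2) = 4*9 = 36)
t = -98 (t = -158 + 60 = -98)
J(f, G) = -3 (J(f, G) = (36 - 98) + 59 = -62 + 59 = -3)
√(J(z(-7), M) + 130557) = √(-3 + 130557) = √130554 = 3*√14506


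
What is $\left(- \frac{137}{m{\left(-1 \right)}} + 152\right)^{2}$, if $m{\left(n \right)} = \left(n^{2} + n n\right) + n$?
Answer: $225$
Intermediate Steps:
$m{\left(n \right)} = n + 2 n^{2}$ ($m{\left(n \right)} = \left(n^{2} + n^{2}\right) + n = 2 n^{2} + n = n + 2 n^{2}$)
$\left(- \frac{137}{m{\left(-1 \right)}} + 152\right)^{2} = \left(- \frac{137}{\left(-1\right) \left(1 + 2 \left(-1\right)\right)} + 152\right)^{2} = \left(- \frac{137}{\left(-1\right) \left(1 - 2\right)} + 152\right)^{2} = \left(- \frac{137}{\left(-1\right) \left(-1\right)} + 152\right)^{2} = \left(- \frac{137}{1} + 152\right)^{2} = \left(\left(-137\right) 1 + 152\right)^{2} = \left(-137 + 152\right)^{2} = 15^{2} = 225$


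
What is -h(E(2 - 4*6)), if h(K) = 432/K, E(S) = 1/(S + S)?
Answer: 19008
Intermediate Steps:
E(S) = 1/(2*S)
-h(E(2 - 4*6)) = -432/(1/(2*(2 - 4*6))) = -432/(1/(2*(2 - 24))) = -432/((½)/(-22)) = -432/((½)*(-1/22)) = -432/(-1/44) = -432*(-44) = -1*(-19008) = 19008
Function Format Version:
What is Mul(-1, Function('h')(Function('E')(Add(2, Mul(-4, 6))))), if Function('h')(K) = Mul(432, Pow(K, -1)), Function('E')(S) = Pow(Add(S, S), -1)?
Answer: 19008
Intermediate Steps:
Function('E')(S) = Mul(Rational(1, 2), Pow(S, -1)) (Function('E')(S) = Pow(Mul(2, S), -1) = Mul(Rational(1, 2), Pow(S, -1)))
Mul(-1, Function('h')(Function('E')(Add(2, Mul(-4, 6))))) = Mul(-1, Mul(432, Pow(Mul(Rational(1, 2), Pow(Add(2, Mul(-4, 6)), -1)), -1))) = Mul(-1, Mul(432, Pow(Mul(Rational(1, 2), Pow(Add(2, -24), -1)), -1))) = Mul(-1, Mul(432, Pow(Mul(Rational(1, 2), Pow(-22, -1)), -1))) = Mul(-1, Mul(432, Pow(Mul(Rational(1, 2), Rational(-1, 22)), -1))) = Mul(-1, Mul(432, Pow(Rational(-1, 44), -1))) = Mul(-1, Mul(432, -44)) = Mul(-1, -19008) = 19008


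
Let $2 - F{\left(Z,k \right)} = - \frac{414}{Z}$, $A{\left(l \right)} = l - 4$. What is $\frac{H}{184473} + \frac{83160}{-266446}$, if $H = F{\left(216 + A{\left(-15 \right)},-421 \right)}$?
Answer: $- \frac{1510958661796}{4841481156363} \approx -0.31209$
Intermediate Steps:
$A{\left(l \right)} = -4 + l$ ($A{\left(l \right)} = l - 4 = -4 + l$)
$F{\left(Z,k \right)} = 2 + \frac{414}{Z}$ ($F{\left(Z,k \right)} = 2 - - \frac{414}{Z} = 2 + \frac{414}{Z}$)
$H = \frac{808}{197}$ ($H = 2 + \frac{414}{216 - 19} = 2 + \frac{414}{197} = \frac{808}{197} \approx 4.1015$)
$\frac{H}{184473} + \frac{83160}{-266446} = \frac{808}{197 \cdot 184473} + \frac{83160}{-266446} = \frac{808}{197} \cdot \frac{1}{184473} + 83160 \left(- \frac{1}{266446}\right) = \frac{808}{36341181} - \frac{41580}{133223} = - \frac{1510958661796}{4841481156363}$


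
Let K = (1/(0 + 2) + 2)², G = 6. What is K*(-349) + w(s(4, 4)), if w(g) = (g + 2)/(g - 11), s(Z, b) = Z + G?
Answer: -8773/4 ≈ -2193.3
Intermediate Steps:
s(Z, b) = 6 + Z (s(Z, b) = Z + 6 = 6 + Z)
w(g) = (2 + g)/(-11 + g)
K = 25/4 (K = (1/2 + 2)² = (½ + 2)² = (5/2)² = 25/4 ≈ 6.2500)
K*(-349) + w(s(4, 4)) = (25/4)*(-349) + (2 + (6 + 4))/(-11 + (6 + 4)) = -8725/4 + (2 + 10)/(-11 + 10) = -8725/4 + 12/(-1) = -8725/4 - 1*12 = -8725/4 - 12 = -8773/4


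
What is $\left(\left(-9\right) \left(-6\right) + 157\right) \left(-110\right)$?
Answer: $-23210$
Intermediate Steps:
$\left(\left(-9\right) \left(-6\right) + 157\right) \left(-110\right) = \left(54 + 157\right) \left(-110\right) = 211 \left(-110\right) = -23210$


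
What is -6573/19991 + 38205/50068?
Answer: 434659191/1000909388 ≈ 0.43426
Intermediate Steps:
-6573/19991 + 38205/50068 = 434659191/1000909388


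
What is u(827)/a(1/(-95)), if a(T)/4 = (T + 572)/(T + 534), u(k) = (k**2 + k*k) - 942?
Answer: 17335570441/54339 ≈ 3.1903e+5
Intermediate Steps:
u(k) = -942 + 2*k**2 (u(k) = (k**2 + k**2) - 942 = 2*k**2 - 942 = -942 + 2*k**2)
a(T) = 4*(572 + T)/(534 + T) (a(T) = 4*((T + 572)/(T + 534)) = 4*((572 + T)/(534 + T)) = 4*(572 + T)/(534 + T))
u(827)/a(1/(-95)) = (-942 + 2*827**2)/((4*(572 + 1/(-95))/(534 + 1/(-95)))) = (-942 + 2*683929)/((4*(572 - 1/95)/(534 - 1/95))) = (-942 + 1367858)/((4*(54339/95)/(50729/95))) = 1366916/((4*(95/50729)*(54339/95))) = 1366916/(217356/50729) = 1366916*(50729/217356) = 17335570441/54339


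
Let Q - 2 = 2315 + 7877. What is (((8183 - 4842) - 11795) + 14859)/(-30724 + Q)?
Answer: -1281/4106 ≈ -0.31198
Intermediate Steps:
Q = 10194 (Q = 2 + (2315 + 7877) = 2 + 10192 = 10194)
(((8183 - 4842) - 11795) + 14859)/(-30724 + Q) = (((8183 - 4842) - 11795) + 14859)/(-30724 + 10194) = ((3341 - 11795) + 14859)/(-20530) = (-8454 + 14859)*(-1/20530) = 6405*(-1/20530) = -1281/4106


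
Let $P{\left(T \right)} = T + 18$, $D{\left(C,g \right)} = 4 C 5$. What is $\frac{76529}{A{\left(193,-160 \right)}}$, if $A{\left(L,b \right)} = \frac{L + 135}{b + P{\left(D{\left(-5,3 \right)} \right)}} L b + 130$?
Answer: $\frac{9260009}{5080050} \approx 1.8228$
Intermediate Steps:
$D{\left(C,g \right)} = 20 C$
$P{\left(T \right)} = 18 + T$
$A{\left(L,b \right)} = 130 + \frac{L b \left(135 + L\right)}{-82 + b}$ ($A{\left(L,b \right)} = \frac{L + 135}{b + \left(18 + 20 \left(-5\right)\right)} L b + 130 = \frac{135 + L}{b + \left(18 - 100\right)} L b + 130 = \frac{135 + L}{b - 82} L b + 130 = \frac{135 + L}{-82 + b} L b + 130 = \frac{L \left(135 + L\right)}{-82 + b} b + 130 = \frac{L b \left(135 + L\right)}{-82 + b} + 130 = 130 + \frac{L b \left(135 + L\right)}{-82 + b}$)
$\frac{76529}{A{\left(193,-160 \right)}} = \frac{76529}{\frac{1}{-82 - 160} \left(-10660 + 130 \left(-160\right) - 160 \cdot 193^{2} + 135 \cdot 193 \left(-160\right)\right)} = \frac{76529}{\frac{1}{-242} \left(-10660 - 20800 - 5959840 - 4168800\right)} = \frac{76529}{\left(- \frac{1}{242}\right) \left(-10660 - 20800 - 5959840 - 4168800\right)} = \frac{76529}{\left(- \frac{1}{242}\right) \left(-10160100\right)} = \frac{76529}{\frac{5080050}{121}} = 76529 \cdot \frac{121}{5080050} = \frac{9260009}{5080050}$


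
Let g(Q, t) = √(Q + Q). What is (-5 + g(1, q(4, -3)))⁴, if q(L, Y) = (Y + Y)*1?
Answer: (5 - √2)⁴ ≈ 165.32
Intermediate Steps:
q(L, Y) = 2*Y (q(L, Y) = (2*Y)*1 = 2*Y)
g(Q, t) = √2*√Q (g(Q, t) = √(2*Q) = √2*√Q)
(-5 + g(1, q(4, -3)))⁴ = (-5 + √2*√1)⁴ = (-5 + √2*1)⁴ = (-5 + √2)⁴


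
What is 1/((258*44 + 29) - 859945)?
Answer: -1/848564 ≈ -1.1785e-6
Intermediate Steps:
1/((258*44 + 29) - 859945) = 1/((11352 + 29) - 859945) = 1/(11381 - 859945) = 1/(-848564) = -1/848564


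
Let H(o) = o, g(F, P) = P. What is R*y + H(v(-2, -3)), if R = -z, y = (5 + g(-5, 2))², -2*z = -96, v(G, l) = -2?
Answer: -2354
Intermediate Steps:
z = 48 (z = -½*(-96) = 48)
y = 49 (y = (5 + 2)² = 7² = 49)
R = -48 (R = -1*48 = -48)
R*y + H(v(-2, -3)) = -48*49 - 2 = -2352 - 2 = -2354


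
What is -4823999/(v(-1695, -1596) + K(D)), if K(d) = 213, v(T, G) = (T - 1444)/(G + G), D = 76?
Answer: -15398204808/683035 ≈ -22544.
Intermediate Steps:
v(T, G) = (-1444 + T)/(2*G) (v(T, G) = (-1444 + T)/((2*G)) = (-1444 + T)*(1/(2*G)) = (-1444 + T)/(2*G))
-4823999/(v(-1695, -1596) + K(D)) = -4823999/((1/2)*(-1444 - 1695)/(-1596) + 213) = -4823999/((1/2)*(-1/1596)*(-3139) + 213) = -4823999/(3139/3192 + 213) = -4823999/683035/3192 = -4823999*3192/683035 = -15398204808/683035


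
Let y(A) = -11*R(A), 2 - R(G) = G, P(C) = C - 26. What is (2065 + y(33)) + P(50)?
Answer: 2430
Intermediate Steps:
P(C) = -26 + C
R(G) = 2 - G
y(A) = -22 + 11*A (y(A) = -11*(2 - A) = -22 + 11*A)
(2065 + y(33)) + P(50) = (2065 + (-22 + 11*33)) + (-26 + 50) = (2065 + (-22 + 363)) + 24 = (2065 + 341) + 24 = 2406 + 24 = 2430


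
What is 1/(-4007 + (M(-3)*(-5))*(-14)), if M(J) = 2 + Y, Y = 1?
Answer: -1/3797 ≈ -0.00026337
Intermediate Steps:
M(J) = 3 (M(J) = 2 + 1 = 3)
1/(-4007 + (M(-3)*(-5))*(-14)) = 1/(-4007 + (3*(-5))*(-14)) = 1/(-4007 - 15*(-14)) = 1/(-4007 + 210) = 1/(-3797) = -1/3797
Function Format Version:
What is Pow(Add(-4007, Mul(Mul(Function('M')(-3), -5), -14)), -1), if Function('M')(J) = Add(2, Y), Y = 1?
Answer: Rational(-1, 3797) ≈ -0.00026337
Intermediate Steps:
Function('M')(J) = 3 (Function('M')(J) = Add(2, 1) = 3)
Pow(Add(-4007, Mul(Mul(Function('M')(-3), -5), -14)), -1) = Pow(Add(-4007, Mul(Mul(3, -5), -14)), -1) = Pow(Add(-4007, Mul(-15, -14)), -1) = Pow(Add(-4007, 210), -1) = Pow(-3797, -1) = Rational(-1, 3797)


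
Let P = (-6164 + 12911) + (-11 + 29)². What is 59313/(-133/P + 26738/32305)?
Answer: 13548788814015/184767833 ≈ 73329.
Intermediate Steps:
P = 7071 (P = 6747 + 18² = 6747 + 324 = 7071)
59313/(-133/P + 26738/32305) = 59313/(-133/7071 + 26738/32305) = 59313/(184767833/228428655) = 59313*(228428655/184767833) = 13548788814015/184767833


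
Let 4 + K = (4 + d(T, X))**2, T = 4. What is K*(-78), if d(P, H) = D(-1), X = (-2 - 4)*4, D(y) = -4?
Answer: 312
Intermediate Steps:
X = -24 (X = -6*4 = -24)
d(P, H) = -4
K = -4 (K = -4 + (4 - 4)**2 = -4 + 0**2 = -4 + 0 = -4)
K*(-78) = -4*(-78) = 312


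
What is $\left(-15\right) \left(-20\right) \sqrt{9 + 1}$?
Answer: $300 \sqrt{10} \approx 948.68$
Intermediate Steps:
$\left(-15\right) \left(-20\right) \sqrt{9 + 1} = 300 \sqrt{10}$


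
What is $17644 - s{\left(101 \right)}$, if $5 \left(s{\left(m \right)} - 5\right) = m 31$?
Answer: $\frac{85064}{5} \approx 17013.0$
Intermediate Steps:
$s{\left(m \right)} = 5 + \frac{31 m}{5}$ ($s{\left(m \right)} = 5 + \frac{m 31}{5} = 5 + \frac{31 m}{5}$)
$17644 - s{\left(101 \right)} = 17644 - \left(5 + \frac{31}{5} \cdot 101\right) = 17644 - \left(5 + \frac{3131}{5}\right) = 17644 - \frac{3156}{5} = \frac{85064}{5}$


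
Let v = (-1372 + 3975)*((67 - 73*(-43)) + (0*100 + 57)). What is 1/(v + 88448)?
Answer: 1/8582037 ≈ 1.1652e-7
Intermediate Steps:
v = 8493589 (v = 2603*((67 + 3139) + (0 + 57)) = 2603*(3206 + 57) = 2603*3263 = 8493589)
1/(v + 88448) = 1/(8493589 + 88448) = 1/8582037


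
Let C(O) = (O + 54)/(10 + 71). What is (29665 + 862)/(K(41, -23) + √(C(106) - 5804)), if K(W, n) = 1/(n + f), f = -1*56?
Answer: -195342273/2933045405 - 37722763386*I*√971/2933045405 ≈ -0.0666 - 400.77*I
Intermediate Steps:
f = -56
C(O) = ⅔ + O/81 (C(O) = (54 + O)/81 = (54 + O)*(1/81) = ⅔ + O/81)
K(W, n) = 1/(-56 + n) (K(W, n) = 1/(n - 56) = 1/(-56 + n))
(29665 + 862)/(K(41, -23) + √(C(106) - 5804)) = (29665 + 862)/(1/(-56 - 23) + √((⅔ + (1/81)*106) - 5804)) = 30527/(1/(-79) + √((⅔ + 106/81) - 5804)) = 30527/(-1/79 + √(160/81 - 5804)) = 30527/(-1/79 + √(-469964/81)) = 30527/(-1/79 + 22*I*√971/9)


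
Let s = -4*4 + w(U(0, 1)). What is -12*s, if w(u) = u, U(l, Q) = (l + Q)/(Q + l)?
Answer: 180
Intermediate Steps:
U(l, Q) = 1 (U(l, Q) = (Q + l)/(Q + l) = 1)
s = -15 (s = -4*4 + 1 = -16 + 1 = -15)
-12*s = -12*(-15) = 180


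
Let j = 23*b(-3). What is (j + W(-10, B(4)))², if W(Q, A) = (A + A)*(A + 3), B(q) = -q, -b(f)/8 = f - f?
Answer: 64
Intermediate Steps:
b(f) = 0 (b(f) = -8*(f - f) = -8*0 = 0)
j = 0 (j = 23*0 = 0)
W(Q, A) = 2*A*(3 + A) (W(Q, A) = (2*A)*(3 + A) = 2*A*(3 + A))
(j + W(-10, B(4)))² = (0 + 2*(-1*4)*(3 - 1*4))² = (0 + 2*(-4)*(3 - 4))² = (0 + 2*(-4)*(-1))² = (0 + 8)² = 8² = 64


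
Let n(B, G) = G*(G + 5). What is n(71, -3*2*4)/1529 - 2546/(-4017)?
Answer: 5724586/6141993 ≈ 0.93204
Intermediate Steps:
n(B, G) = G*(5 + G)
n(71, -3*2*4)/1529 - 2546/(-4017) = ((-3*2*4)*(5 - 3*2*4))/1529 - 2546/(-4017) = ((-6*4)*(5 - 6*4))*(1/1529) - 2546*(-1/4017) = -24*(5 - 24)*(1/1529) + 2546/4017 = -24*(-19)*(1/1529) + 2546/4017 = 456*(1/1529) + 2546/4017 = 456/1529 + 2546/4017 = 5724586/6141993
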